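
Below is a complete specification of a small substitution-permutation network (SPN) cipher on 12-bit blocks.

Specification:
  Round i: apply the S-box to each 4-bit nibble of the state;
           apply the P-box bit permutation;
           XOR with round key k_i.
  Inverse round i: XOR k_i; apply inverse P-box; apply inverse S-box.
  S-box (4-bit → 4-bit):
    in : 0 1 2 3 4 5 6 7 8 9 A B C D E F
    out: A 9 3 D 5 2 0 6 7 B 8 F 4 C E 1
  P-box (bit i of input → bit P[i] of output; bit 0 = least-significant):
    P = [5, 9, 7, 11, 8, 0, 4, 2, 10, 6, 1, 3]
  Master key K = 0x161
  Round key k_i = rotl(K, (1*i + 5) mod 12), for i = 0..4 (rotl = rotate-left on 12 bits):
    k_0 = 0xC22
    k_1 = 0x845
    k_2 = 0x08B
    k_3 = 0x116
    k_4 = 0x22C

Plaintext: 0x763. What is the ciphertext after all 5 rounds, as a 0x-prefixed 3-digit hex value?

s_0 = plaintext = 0x763
s_1 = Round(s_0, k_0) = 0x4C0
s_2 = Round(s_1, k_1) = 0x657
s_3 = Round(s_2, k_2) = 0x20A
s_4 = Round(s_3, k_3) = 0xD53
s_5 = Round(s_4, k_4) = 0xA87

0xA87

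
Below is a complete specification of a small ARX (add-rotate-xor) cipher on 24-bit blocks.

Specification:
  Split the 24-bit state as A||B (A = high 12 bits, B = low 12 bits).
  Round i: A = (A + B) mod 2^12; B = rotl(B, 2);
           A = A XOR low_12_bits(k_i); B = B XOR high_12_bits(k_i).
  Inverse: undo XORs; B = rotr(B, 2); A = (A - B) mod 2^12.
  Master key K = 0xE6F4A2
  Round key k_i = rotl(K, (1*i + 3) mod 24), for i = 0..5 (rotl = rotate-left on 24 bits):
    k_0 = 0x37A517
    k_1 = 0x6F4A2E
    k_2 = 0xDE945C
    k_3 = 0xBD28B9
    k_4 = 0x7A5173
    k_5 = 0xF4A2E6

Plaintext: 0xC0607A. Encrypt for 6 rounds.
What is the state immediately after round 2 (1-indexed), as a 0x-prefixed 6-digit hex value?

s_0 = plaintext = 0xC0607A
s_1 = Round(s_0, k_0) = 0x997292
s_2 = Round(s_1, k_1) = 0x607CBC
s_3 = Round(s_2, k_2) = 0x69FF1A
s_4 = Round(s_3, k_3) = 0xD007B9
s_5 = Round(s_4, k_4) = 0x5CA940
s_6 = Round(s_5, k_5) = 0xDECA48

0x607CBC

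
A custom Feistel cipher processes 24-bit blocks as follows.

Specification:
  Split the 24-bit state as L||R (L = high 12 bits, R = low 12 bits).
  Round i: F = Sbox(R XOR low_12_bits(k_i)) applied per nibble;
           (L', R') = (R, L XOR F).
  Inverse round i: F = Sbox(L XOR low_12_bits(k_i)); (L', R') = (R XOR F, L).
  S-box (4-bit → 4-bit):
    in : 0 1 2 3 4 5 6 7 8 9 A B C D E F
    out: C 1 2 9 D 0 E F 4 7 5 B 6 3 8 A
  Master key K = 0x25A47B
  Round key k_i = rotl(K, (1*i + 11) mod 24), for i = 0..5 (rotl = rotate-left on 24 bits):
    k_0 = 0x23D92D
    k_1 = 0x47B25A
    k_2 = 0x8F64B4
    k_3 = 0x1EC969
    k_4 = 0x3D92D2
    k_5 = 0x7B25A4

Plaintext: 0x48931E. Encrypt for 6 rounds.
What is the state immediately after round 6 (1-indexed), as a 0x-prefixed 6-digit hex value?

s_0 = plaintext = 0x48931E
s_1 = Round(s_0, k_0) = 0x31E110
s_2 = Round(s_1, k_1) = 0x110ACB
s_3 = Round(s_2, k_2) = 0xACB9EA
s_4 = Round(s_3, k_3) = 0x9EA682
s_5 = Round(s_4, k_4) = 0x6824E6
s_6 = Round(s_5, k_5) = 0x4E6750

0x4E6750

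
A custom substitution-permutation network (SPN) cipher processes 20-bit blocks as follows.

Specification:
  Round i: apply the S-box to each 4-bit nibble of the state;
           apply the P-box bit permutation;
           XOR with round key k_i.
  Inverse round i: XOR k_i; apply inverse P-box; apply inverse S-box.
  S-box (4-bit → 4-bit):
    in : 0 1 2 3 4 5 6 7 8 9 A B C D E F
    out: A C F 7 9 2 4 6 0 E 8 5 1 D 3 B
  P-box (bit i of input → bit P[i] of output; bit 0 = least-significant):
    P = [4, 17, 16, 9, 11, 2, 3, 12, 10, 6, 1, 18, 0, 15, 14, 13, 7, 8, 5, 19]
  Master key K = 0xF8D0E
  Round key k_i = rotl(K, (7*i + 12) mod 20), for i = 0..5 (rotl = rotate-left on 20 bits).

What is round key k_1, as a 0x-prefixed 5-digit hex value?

0x7C687

K = 0xF8D0E
k_0 = rotl(K, (7*0+12) mod 20) = rotl(K, 12) = 0x0EF8D
k_1 = rotl(K, (7*1+12) mod 20) = rotl(K, 19) = 0x7C687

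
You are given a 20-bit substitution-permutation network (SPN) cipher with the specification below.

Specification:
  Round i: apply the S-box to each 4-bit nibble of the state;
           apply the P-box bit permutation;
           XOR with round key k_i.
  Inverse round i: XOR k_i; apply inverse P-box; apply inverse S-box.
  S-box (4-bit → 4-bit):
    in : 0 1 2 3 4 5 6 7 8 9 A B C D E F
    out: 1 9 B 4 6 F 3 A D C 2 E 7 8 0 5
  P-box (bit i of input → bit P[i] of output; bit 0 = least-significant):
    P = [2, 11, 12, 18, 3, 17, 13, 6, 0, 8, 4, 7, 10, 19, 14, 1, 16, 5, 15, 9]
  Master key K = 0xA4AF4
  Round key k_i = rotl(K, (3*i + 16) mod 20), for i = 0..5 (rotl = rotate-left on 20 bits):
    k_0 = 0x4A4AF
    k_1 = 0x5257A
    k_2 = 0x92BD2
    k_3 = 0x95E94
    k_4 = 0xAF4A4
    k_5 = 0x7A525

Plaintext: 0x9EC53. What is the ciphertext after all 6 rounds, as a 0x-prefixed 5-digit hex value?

s_0 = plaintext = 0x9EC53
s_1 = Round(s_0, k_0) = 0x617F6
s_2 = Round(s_1, k_1) = 0x408D4
s_3 = Round(s_2, k_2) = 0x9B723
s_4 = Round(s_3, k_3) = 0x38D5E
s_5 = Round(s_4, k_4) = 0x8106E
s_6 = Round(s_5, k_5) = 0x4232E

0x4232E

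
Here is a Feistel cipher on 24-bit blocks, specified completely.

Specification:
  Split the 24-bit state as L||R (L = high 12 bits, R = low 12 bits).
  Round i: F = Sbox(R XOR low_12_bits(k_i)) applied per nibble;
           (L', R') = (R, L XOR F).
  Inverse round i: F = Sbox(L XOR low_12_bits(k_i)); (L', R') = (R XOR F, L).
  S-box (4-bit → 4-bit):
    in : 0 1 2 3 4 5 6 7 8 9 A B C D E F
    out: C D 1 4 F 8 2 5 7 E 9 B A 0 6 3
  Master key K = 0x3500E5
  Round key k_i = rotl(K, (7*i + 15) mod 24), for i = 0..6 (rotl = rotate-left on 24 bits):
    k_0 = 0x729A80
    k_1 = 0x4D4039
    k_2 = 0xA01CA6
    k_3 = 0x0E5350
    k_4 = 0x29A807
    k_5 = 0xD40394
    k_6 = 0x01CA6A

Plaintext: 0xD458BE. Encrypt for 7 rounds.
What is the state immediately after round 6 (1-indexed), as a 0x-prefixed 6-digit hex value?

0x5BCEE6

s_0 = plaintext = 0xD458BE
s_1 = Round(s_0, k_0) = 0x8BEC03
s_2 = Round(s_1, k_1) = 0xC032F7
s_3 = Round(s_2, k_2) = 0x2F7A8E
s_4 = Round(s_3, k_3) = 0xA8ECF1
s_5 = Round(s_4, k_4) = 0xCF15BC
s_6 = Round(s_5, k_5) = 0x5BCEE6
s_7 = Round(s_6, k_6) = 0xEE6AC6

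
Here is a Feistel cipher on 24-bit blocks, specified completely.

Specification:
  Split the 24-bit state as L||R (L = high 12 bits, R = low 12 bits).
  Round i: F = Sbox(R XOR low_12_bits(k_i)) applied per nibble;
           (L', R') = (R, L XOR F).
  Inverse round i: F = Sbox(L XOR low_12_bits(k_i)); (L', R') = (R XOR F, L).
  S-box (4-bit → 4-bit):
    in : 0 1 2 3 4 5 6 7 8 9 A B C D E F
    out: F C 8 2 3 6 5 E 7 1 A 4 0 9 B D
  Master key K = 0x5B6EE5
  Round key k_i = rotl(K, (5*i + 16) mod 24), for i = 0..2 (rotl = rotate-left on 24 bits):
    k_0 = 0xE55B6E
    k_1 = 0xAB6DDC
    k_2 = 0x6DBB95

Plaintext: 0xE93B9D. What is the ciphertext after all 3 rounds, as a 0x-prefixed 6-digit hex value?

0xB84E8D

s_0 = plaintext = 0xE93B9D
s_1 = Round(s_0, k_0) = 0xB9D141
s_2 = Round(s_1, k_1) = 0x141B84
s_3 = Round(s_2, k_2) = 0xB84E8D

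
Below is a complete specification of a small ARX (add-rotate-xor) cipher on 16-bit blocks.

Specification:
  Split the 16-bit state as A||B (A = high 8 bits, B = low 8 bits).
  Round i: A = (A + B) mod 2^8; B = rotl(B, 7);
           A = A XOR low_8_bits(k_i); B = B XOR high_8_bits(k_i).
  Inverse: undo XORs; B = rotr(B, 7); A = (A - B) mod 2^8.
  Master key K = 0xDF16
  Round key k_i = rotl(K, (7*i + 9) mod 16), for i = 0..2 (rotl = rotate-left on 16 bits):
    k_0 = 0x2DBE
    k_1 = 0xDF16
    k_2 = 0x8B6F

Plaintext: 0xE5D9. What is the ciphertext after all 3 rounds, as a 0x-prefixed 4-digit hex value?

0x7914

s_0 = plaintext = 0xE5D9
s_1 = Round(s_0, k_0) = 0x00C1
s_2 = Round(s_1, k_1) = 0xD73F
s_3 = Round(s_2, k_2) = 0x7914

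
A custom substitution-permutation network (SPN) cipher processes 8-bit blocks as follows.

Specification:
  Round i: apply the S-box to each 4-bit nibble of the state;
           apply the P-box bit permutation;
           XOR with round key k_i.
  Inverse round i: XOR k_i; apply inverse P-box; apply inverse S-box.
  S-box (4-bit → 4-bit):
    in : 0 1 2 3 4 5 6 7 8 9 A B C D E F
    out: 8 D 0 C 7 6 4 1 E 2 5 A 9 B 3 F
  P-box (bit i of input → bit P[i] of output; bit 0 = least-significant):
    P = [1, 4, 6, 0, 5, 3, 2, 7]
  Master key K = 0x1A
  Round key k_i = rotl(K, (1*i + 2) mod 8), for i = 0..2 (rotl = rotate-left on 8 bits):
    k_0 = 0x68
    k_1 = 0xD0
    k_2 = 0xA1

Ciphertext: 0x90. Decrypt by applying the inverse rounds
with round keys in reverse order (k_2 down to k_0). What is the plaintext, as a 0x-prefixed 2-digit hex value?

s_0 = ciphertext = 0x90
s_1 = InvRound(s_0, k_2) = 0x7B
s_2 = InvRound(s_1, k_1) = 0xDC
s_3 = InvRound(s_2, k_0) = 0x19

0x19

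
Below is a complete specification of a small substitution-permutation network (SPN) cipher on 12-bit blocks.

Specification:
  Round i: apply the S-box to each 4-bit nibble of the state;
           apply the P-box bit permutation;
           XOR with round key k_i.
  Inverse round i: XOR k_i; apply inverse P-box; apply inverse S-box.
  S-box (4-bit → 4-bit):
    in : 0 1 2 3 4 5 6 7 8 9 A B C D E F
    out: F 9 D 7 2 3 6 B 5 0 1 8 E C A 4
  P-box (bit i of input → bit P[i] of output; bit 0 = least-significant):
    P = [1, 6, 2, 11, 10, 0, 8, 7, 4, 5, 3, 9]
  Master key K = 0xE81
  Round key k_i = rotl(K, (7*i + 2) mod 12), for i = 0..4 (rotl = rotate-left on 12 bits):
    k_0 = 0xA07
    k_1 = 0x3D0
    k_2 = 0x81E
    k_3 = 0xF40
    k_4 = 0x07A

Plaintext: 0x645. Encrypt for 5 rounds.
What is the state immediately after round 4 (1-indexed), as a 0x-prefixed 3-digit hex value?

0x50D

s_0 = plaintext = 0x645
s_1 = Round(s_0, k_0) = 0xA6C
s_2 = Round(s_1, k_1) = 0xA85
s_3 = Round(s_2, k_2) = 0xD4C
s_4 = Round(s_3, k_3) = 0x50D
s_5 = Round(s_4, k_4) = 0xDCF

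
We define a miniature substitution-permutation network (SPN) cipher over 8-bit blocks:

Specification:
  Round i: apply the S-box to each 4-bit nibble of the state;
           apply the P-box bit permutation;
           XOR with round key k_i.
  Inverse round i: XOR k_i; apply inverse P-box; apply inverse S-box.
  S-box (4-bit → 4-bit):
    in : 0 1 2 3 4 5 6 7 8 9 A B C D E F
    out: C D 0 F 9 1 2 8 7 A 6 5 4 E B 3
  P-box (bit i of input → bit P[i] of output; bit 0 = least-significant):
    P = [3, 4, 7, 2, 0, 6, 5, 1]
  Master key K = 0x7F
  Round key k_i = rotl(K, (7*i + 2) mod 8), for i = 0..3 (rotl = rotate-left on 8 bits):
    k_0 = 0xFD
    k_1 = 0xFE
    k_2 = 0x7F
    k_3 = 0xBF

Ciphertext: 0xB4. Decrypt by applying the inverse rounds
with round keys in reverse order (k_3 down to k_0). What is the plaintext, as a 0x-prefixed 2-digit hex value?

0x39

s_0 = ciphertext = 0xB4
s_1 = InvRound(s_0, k_3) = 0x45
s_2 = InvRound(s_1, k_2) = 0x0F
s_3 = InvRound(s_2, k_1) = 0x8A
s_4 = InvRound(s_3, k_0) = 0x39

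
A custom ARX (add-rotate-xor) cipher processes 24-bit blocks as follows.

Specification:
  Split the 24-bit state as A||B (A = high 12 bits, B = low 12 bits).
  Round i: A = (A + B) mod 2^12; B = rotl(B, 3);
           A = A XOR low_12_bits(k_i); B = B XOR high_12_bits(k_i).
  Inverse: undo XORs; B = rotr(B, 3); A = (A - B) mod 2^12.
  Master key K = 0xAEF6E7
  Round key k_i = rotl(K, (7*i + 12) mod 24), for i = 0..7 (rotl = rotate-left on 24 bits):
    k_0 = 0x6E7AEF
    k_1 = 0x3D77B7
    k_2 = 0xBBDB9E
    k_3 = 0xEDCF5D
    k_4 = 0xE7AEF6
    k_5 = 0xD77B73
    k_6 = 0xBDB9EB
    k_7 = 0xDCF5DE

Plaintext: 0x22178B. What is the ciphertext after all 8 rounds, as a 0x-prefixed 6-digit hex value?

s_0 = plaintext = 0x22178B
s_1 = Round(s_0, k_0) = 0x343ABC
s_2 = Round(s_1, k_1) = 0xA48632
s_3 = Round(s_2, k_2) = 0xBE4A2E
s_4 = Round(s_3, k_3) = 0x94FFA9
s_5 = Round(s_4, k_4) = 0x60E335
s_6 = Round(s_5, k_5) = 0x2304DE
s_7 = Round(s_6, k_6) = 0xEE5D29
s_8 = Round(s_7, k_7) = 0x9D0481

0x9D0481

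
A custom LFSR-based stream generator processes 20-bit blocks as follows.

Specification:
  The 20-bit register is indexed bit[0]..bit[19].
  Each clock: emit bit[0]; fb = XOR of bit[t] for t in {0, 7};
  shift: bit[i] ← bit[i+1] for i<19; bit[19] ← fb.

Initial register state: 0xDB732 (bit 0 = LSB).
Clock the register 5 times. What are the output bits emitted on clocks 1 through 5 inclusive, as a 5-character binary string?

01001

reg_0 = 0xDB732
clock 1: out=0, reg = 0x6DB99
clock 2: out=1, reg = 0x36DCC
clock 3: out=0, reg = 0x9B6E6
clock 4: out=0, reg = 0xCDB73
clock 5: out=1, reg = 0xE6DB9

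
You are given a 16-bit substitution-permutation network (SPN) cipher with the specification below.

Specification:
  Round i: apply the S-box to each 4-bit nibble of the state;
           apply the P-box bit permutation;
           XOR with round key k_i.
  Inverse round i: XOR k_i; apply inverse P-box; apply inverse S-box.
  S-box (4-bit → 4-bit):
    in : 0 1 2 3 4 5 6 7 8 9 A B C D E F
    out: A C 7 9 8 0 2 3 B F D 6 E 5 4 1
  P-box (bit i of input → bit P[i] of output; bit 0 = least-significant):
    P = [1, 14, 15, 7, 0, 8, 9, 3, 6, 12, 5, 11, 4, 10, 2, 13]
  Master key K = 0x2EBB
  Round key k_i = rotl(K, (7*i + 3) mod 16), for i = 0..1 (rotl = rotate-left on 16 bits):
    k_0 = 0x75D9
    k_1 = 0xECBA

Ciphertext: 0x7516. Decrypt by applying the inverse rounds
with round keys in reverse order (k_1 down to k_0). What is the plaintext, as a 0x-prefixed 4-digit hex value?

0xF801

s_0 = ciphertext = 0x7516
s_1 = InvRound(s_0, k_1) = 0xEC01
s_2 = InvRound(s_1, k_0) = 0xF801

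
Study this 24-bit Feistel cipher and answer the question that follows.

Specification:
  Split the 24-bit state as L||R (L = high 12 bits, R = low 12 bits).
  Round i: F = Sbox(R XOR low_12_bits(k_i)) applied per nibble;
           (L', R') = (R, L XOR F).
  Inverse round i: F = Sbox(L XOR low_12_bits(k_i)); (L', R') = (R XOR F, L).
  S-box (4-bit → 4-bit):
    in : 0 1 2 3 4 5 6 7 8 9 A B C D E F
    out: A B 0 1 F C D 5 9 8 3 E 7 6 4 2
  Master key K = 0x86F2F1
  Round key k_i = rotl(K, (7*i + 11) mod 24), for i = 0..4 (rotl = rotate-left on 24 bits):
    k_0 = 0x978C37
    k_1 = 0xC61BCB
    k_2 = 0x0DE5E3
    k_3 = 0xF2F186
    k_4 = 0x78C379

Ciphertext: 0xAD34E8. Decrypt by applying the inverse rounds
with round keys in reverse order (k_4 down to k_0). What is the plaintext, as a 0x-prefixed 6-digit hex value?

s_0 = ciphertext = 0xAD34E8
s_1 = InvRound(s_0, k_4) = 0xCDBAD3
s_2 = InvRound(s_1, k_3) = 0xC15CDB
s_3 = InvRound(s_2, k_2) = 0x4F6C15
s_4 = InvRound(s_3, k_1) = 0xE034F6
s_5 = InvRound(s_4, k_0) = 0x4E9E03

0x4E9E03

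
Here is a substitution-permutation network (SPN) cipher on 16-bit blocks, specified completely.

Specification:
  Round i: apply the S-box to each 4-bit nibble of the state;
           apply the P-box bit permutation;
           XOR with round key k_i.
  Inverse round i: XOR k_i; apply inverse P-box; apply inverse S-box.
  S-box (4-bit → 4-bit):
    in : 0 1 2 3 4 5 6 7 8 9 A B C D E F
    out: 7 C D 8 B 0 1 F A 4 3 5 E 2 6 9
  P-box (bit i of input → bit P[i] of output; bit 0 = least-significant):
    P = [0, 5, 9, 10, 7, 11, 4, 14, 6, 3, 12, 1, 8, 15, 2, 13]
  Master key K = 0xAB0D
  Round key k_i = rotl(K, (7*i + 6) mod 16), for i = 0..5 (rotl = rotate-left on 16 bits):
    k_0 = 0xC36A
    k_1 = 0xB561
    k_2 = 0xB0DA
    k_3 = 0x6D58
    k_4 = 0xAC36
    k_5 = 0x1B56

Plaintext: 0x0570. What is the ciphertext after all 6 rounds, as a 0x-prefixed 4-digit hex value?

s_0 = plaintext = 0x0570
s_1 = Round(s_0, k_0) = 0x08DF
s_2 = Round(s_1, k_1) = 0x386E
s_3 = Round(s_2, k_2) = 0x9270
s_4 = Round(s_3, k_3) = 0x37AF
s_5 = Round(s_4, k_4) = 0x90FD
s_6 = Round(s_5, k_5) = 0x4BBA

0x4BBA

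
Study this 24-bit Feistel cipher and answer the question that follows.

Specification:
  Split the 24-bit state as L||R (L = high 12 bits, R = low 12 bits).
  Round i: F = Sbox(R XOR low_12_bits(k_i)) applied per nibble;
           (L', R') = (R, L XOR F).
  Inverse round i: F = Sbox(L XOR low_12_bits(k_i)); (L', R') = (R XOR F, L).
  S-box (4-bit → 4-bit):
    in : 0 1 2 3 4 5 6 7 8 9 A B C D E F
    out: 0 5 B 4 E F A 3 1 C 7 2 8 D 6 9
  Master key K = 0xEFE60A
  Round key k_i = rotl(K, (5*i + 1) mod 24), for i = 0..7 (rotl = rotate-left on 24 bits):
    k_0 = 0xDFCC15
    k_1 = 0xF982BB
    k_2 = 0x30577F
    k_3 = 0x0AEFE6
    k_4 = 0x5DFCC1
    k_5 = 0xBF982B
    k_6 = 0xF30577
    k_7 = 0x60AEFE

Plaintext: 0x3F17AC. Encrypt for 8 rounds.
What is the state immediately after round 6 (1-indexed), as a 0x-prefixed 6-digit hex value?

0x66F5EB

s_0 = plaintext = 0x3F17AC
s_1 = Round(s_0, k_0) = 0x7AC1DD
s_2 = Round(s_1, k_1) = 0x1DD306
s_3 = Round(s_2, k_2) = 0x306FE1
s_4 = Round(s_3, k_3) = 0xFE1305
s_5 = Round(s_4, k_4) = 0x30566F
s_6 = Round(s_5, k_5) = 0x66F5EB
s_7 = Round(s_6, k_6) = 0x5EB6A7
s_8 = Round(s_7, k_7) = 0x6A7417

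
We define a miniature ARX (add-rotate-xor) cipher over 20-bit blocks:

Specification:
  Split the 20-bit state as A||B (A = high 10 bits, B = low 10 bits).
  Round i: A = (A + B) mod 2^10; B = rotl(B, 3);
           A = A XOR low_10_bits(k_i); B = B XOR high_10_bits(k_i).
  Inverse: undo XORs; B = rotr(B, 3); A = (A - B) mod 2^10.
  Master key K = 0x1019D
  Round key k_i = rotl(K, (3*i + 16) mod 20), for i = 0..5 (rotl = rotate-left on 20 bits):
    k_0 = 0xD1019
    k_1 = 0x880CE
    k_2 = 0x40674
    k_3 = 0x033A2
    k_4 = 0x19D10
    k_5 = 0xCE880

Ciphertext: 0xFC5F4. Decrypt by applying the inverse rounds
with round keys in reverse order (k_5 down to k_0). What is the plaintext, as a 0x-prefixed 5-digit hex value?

0x195B8

s_0 = ciphertext = 0xFC5F4
s_1 = InvRound(s_0, k_5) = 0x06359
s_2 = InvRound(s_1, k_4) = 0x68767
s_3 = InvRound(s_2, k_3) = 0x059ED
s_4 = InvRound(s_3, k_2) = 0x1161D
s_5 = InvRound(s_4, k_1) = 0x81287
s_6 = InvRound(s_5, k_0) = 0x195B8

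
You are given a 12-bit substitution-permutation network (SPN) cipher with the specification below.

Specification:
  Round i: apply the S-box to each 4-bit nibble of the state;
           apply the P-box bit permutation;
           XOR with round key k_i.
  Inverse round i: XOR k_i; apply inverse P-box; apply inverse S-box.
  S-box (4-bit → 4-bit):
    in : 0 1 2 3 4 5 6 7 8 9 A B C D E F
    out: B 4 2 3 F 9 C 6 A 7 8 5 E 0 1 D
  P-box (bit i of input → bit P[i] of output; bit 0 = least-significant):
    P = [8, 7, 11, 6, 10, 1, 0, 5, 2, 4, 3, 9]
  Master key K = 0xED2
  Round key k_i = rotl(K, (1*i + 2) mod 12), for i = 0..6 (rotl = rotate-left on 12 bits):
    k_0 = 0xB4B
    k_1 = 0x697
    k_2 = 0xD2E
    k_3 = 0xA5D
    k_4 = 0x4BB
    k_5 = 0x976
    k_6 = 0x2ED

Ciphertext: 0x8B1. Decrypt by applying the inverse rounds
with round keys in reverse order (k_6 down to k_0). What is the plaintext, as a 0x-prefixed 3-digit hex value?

s_0 = ciphertext = 0x8B1
s_1 = InvRound(s_0, k_6) = 0x4D6
s_2 = InvRound(s_1, k_5) = 0xD59
s_3 = InvRound(s_2, k_4) = 0xD84
s_4 = InvRound(s_3, k_3) = 0xCB0
s_5 = InvRound(s_4, k_2) = 0x923
s_6 = InvRound(s_5, k_1) = 0x059
s_7 = InvRound(s_6, k_0) = 0x82B

0x82B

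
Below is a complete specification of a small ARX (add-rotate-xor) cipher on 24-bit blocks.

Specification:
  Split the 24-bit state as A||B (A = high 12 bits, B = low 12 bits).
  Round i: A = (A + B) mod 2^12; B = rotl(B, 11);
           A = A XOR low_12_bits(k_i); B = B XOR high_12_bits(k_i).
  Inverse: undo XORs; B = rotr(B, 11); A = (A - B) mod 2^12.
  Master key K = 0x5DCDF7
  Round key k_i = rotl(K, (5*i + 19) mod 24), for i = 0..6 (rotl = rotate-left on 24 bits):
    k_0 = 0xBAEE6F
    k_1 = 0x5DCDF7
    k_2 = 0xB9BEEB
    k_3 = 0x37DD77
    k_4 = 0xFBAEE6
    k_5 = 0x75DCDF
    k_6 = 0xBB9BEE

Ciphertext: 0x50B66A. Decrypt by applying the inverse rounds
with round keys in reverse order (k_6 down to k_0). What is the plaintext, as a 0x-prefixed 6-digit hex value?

s_0 = ciphertext = 0x50B66A
s_1 = InvRound(s_0, k_6) = 0x33EBA7
s_2 = InvRound(s_1, k_5) = 0x5EC9F5
s_3 = InvRound(s_2, k_4) = 0xE6CC9E
s_4 = InvRound(s_3, k_3) = 0x354FC7
s_5 = InvRound(s_4, k_2) = 0x5078B8
s_6 = InvRound(s_5, k_1) = 0xE27AC9
s_7 = InvRound(s_6, k_0) = 0xD7A2CE

0xD7A2CE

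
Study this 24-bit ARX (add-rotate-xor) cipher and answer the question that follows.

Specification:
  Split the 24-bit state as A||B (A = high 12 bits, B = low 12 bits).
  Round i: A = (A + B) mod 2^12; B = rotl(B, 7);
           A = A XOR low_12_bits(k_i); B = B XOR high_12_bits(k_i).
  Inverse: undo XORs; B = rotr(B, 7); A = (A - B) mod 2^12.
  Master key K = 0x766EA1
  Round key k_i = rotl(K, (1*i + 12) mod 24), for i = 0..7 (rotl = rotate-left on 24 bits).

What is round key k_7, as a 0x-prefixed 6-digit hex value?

0x0BB375

K = 0x766EA1
k_0 = rotl(K, (1*0+12) mod 24) = rotl(K, 12) = 0xEA1766
k_1 = rotl(K, (1*1+12) mod 24) = rotl(K, 13) = 0xD42ECD
k_2 = rotl(K, (1*2+12) mod 24) = rotl(K, 14) = 0xA85D9B
k_3 = rotl(K, (1*3+12) mod 24) = rotl(K, 15) = 0x50BB37
k_4 = rotl(K, (1*4+12) mod 24) = rotl(K, 16) = 0xA1766E
k_5 = rotl(K, (1*5+12) mod 24) = rotl(K, 17) = 0x42ECDD
k_6 = rotl(K, (1*6+12) mod 24) = rotl(K, 18) = 0x85D9BA
k_7 = rotl(K, (1*7+12) mod 24) = rotl(K, 19) = 0x0BB375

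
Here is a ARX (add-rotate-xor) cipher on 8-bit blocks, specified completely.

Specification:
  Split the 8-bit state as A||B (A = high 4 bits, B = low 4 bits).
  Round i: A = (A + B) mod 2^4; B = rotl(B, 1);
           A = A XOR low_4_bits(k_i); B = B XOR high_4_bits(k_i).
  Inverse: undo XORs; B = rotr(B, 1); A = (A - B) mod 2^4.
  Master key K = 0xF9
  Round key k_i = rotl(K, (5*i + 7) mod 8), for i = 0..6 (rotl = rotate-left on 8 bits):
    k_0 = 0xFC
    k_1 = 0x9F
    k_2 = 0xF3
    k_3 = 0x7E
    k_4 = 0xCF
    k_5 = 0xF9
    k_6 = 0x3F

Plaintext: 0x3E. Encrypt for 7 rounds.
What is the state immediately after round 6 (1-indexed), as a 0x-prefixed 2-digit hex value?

s_0 = plaintext = 0x3E
s_1 = Round(s_0, k_0) = 0xD2
s_2 = Round(s_1, k_1) = 0x0D
s_3 = Round(s_2, k_2) = 0xE4
s_4 = Round(s_3, k_3) = 0xCF
s_5 = Round(s_4, k_4) = 0x43
s_6 = Round(s_5, k_5) = 0xE9
s_7 = Round(s_6, k_6) = 0x80

0xE9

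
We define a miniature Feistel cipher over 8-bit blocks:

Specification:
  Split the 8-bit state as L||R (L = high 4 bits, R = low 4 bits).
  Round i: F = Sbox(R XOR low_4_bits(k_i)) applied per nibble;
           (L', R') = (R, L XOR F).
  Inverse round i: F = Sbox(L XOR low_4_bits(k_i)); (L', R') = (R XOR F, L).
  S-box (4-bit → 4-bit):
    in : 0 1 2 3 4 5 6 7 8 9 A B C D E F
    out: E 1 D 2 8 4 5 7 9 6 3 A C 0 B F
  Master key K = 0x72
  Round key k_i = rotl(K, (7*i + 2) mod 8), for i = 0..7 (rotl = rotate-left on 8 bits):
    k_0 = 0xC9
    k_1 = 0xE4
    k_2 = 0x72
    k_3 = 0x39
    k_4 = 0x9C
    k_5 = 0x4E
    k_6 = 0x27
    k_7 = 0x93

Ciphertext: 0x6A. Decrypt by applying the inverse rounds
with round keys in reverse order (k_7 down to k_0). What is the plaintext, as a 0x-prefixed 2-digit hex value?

0x90

s_0 = ciphertext = 0x6A
s_1 = InvRound(s_0, k_7) = 0xE6
s_2 = InvRound(s_1, k_6) = 0x0E
s_3 = InvRound(s_2, k_5) = 0x50
s_4 = InvRound(s_3, k_4) = 0x65
s_5 = InvRound(s_4, k_3) = 0xA6
s_6 = InvRound(s_5, k_2) = 0xFA
s_7 = InvRound(s_6, k_1) = 0x0F
s_8 = InvRound(s_7, k_0) = 0x90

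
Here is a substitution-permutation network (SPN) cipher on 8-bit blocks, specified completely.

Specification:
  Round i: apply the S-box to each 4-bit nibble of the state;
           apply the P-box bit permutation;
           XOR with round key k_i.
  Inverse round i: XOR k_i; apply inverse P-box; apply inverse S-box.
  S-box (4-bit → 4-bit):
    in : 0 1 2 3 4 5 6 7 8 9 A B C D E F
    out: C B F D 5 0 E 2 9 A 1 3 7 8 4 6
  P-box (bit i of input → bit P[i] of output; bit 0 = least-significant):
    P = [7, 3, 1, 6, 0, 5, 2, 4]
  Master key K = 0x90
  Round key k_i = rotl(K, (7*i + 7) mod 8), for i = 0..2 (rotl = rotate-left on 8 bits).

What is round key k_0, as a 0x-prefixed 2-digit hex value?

K = 0x90
k_0 = rotl(K, (7*0+7) mod 8) = rotl(K, 7) = 0x48

0x48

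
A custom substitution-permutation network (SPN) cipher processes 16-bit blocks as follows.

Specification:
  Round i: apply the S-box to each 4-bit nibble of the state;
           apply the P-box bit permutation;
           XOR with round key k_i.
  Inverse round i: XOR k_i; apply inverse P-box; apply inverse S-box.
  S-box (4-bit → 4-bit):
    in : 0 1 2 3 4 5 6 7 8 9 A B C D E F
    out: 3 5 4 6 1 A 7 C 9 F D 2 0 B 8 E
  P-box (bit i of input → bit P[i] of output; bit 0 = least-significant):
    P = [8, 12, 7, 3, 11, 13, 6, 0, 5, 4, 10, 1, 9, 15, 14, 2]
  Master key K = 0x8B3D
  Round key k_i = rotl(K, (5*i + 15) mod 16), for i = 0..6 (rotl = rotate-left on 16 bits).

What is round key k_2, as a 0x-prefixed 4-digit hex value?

0x7B16

K = 0x8B3D
k_0 = rotl(K, (5*0+15) mod 16) = rotl(K, 15) = 0xC59E
k_1 = rotl(K, (5*1+15) mod 16) = rotl(K, 4) = 0xB3D8
k_2 = rotl(K, (5*2+15) mod 16) = rotl(K, 9) = 0x7B16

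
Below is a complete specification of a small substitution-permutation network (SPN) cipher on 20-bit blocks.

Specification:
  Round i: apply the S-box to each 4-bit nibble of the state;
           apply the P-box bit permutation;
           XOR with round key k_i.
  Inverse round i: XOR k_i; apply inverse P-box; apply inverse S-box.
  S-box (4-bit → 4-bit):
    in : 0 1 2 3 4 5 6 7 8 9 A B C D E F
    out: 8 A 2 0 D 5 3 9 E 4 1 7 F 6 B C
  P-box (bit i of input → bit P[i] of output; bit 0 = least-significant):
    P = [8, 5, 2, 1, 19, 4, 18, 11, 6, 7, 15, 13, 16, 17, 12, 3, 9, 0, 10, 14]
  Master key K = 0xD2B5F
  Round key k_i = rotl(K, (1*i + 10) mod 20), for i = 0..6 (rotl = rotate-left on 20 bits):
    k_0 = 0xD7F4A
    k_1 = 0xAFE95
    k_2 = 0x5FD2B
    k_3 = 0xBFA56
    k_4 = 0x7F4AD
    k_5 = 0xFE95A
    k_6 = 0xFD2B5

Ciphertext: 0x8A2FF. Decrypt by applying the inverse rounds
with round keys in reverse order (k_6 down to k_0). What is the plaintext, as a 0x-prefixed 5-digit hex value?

s_0 = ciphertext = 0x8A2FF
s_1 = InvRound(s_0, k_6) = 0x0C790
s_2 = InvRound(s_1, k_5) = 0x5EE40
s_3 = InvRound(s_2, k_4) = 0x6860D
s_4 = InvRound(s_3, k_3) = 0x847C0
s_5 = InvRound(s_4, k_2) = 0x64C41
s_6 = InvRound(s_5, k_1) = 0xA9CB9
s_7 = InvRound(s_6, k_0) = 0xE6CDE

0xE6CDE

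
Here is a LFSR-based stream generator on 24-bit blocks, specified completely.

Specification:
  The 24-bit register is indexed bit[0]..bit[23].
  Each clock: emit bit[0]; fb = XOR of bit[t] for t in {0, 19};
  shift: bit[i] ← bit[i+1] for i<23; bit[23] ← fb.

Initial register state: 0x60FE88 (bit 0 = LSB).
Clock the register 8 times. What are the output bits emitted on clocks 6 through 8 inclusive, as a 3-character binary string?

001

reg_0 = 0x60FE88
clock 1: out=0, reg = 0x307F44
clock 2: out=0, reg = 0x183FA2
clock 3: out=0, reg = 0x8C1FD1
clock 4: out=1, reg = 0x460FE8
clock 5: out=0, reg = 0x2307F4
clock 6: out=0, reg = 0x1183FA
clock 7: out=0, reg = 0x08C1FD
clock 8: out=1, reg = 0x0460FE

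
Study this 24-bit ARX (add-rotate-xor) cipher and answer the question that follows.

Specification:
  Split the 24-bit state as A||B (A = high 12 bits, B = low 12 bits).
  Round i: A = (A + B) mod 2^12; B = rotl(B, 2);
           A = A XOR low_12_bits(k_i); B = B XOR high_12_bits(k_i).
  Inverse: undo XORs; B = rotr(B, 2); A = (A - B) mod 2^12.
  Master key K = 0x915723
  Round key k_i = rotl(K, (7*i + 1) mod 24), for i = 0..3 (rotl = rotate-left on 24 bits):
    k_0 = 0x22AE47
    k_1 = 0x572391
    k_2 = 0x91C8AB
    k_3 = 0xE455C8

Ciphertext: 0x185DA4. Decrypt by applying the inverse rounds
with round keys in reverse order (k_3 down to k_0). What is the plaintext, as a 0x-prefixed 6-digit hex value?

0x3EB3EA

s_0 = ciphertext = 0x185DA4
s_1 = InvRound(s_0, k_3) = 0xF554F8
s_2 = InvRound(s_1, k_2) = 0x485379
s_3 = InvRound(s_2, k_1) = 0x992D82
s_4 = InvRound(s_3, k_0) = 0x3EB3EA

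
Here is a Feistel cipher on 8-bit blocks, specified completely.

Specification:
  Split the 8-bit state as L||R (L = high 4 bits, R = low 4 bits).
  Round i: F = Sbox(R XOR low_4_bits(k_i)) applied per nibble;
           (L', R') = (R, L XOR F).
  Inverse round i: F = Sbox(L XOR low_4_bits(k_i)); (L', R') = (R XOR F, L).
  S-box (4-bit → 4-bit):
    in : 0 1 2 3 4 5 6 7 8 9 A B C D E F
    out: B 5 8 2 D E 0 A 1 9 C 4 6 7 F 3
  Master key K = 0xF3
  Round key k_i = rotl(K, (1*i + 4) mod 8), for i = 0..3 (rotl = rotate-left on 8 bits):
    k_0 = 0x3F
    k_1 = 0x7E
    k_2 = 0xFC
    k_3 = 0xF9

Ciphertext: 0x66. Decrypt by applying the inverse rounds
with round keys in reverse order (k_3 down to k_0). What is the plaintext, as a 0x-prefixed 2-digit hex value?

s_0 = ciphertext = 0x66
s_1 = InvRound(s_0, k_3) = 0x56
s_2 = InvRound(s_1, k_2) = 0xF5
s_3 = InvRound(s_2, k_1) = 0x0F
s_4 = InvRound(s_3, k_0) = 0xC0

0xC0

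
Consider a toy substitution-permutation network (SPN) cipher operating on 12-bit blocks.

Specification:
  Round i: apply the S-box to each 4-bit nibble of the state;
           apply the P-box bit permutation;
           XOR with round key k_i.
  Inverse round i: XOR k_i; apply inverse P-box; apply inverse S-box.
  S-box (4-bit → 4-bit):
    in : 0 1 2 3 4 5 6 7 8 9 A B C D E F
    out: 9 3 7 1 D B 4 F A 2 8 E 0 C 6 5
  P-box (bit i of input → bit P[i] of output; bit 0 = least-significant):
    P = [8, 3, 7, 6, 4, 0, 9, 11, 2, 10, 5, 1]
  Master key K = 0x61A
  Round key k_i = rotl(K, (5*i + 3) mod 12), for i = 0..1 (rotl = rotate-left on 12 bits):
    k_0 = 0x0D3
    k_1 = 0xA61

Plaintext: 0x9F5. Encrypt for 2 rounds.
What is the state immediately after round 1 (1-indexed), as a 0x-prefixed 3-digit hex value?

0x78B

s_0 = plaintext = 0x9F5
s_1 = Round(s_0, k_0) = 0x78B
s_2 = Round(s_1, k_1) = 0x68E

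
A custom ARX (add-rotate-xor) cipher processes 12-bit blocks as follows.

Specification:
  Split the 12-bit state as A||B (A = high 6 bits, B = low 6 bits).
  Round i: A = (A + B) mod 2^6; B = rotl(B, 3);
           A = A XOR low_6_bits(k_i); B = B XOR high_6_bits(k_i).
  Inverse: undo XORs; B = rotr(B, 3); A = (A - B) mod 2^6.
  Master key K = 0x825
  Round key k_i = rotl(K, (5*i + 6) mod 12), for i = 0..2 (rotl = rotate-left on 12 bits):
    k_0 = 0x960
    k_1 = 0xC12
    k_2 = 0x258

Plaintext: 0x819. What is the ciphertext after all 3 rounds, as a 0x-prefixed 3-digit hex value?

s_0 = plaintext = 0x819
s_1 = Round(s_0, k_0) = 0x66E
s_2 = Round(s_1, k_1) = 0x545
s_3 = Round(s_2, k_2) = 0x0A1

0x0A1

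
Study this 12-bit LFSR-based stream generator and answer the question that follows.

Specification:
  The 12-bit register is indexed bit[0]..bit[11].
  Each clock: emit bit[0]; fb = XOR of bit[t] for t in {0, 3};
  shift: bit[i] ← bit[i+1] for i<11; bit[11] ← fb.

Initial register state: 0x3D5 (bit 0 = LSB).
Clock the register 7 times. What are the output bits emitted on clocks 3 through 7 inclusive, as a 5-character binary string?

10101

reg_0 = 0x3D5
clock 1: out=1, reg = 0x9EA
clock 2: out=0, reg = 0xCF5
clock 3: out=1, reg = 0xE7A
clock 4: out=0, reg = 0xF3D
clock 5: out=1, reg = 0x79E
clock 6: out=0, reg = 0xBCF
clock 7: out=1, reg = 0x5E7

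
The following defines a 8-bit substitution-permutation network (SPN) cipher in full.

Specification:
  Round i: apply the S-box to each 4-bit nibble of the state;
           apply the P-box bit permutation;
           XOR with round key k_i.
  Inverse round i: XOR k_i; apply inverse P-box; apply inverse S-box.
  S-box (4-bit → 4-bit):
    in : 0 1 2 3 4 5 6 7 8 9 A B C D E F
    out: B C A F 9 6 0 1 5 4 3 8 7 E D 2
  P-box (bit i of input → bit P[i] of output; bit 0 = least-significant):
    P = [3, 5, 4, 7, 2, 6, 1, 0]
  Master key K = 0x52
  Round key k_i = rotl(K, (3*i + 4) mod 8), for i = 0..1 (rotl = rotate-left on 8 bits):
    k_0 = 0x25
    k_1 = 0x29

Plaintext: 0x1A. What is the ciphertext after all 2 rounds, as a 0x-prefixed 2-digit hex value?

s_0 = plaintext = 0x1A
s_1 = Round(s_0, k_0) = 0x0E
s_2 = Round(s_1, k_1) = 0xF4

0xF4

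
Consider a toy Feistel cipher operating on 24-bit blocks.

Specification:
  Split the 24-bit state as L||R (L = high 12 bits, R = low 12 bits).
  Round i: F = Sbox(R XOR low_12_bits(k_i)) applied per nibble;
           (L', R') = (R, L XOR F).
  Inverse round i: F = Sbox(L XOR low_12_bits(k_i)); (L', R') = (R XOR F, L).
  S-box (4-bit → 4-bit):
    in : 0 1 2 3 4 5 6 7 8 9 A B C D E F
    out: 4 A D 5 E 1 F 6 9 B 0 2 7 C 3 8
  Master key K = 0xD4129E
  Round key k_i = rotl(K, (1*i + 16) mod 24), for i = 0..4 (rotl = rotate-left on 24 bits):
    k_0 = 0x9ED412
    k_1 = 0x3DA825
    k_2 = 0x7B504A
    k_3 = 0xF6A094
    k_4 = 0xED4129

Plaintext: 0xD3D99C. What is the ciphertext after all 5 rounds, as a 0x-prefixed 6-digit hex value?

0x5C027B

s_0 = plaintext = 0xD3D99C
s_1 = Round(s_0, k_0) = 0x99C1AE
s_2 = Round(s_1, k_1) = 0x1AE20E
s_3 = Round(s_2, k_2) = 0x20EC40
s_4 = Round(s_3, k_3) = 0xC405C0
s_5 = Round(s_4, k_4) = 0x5C027B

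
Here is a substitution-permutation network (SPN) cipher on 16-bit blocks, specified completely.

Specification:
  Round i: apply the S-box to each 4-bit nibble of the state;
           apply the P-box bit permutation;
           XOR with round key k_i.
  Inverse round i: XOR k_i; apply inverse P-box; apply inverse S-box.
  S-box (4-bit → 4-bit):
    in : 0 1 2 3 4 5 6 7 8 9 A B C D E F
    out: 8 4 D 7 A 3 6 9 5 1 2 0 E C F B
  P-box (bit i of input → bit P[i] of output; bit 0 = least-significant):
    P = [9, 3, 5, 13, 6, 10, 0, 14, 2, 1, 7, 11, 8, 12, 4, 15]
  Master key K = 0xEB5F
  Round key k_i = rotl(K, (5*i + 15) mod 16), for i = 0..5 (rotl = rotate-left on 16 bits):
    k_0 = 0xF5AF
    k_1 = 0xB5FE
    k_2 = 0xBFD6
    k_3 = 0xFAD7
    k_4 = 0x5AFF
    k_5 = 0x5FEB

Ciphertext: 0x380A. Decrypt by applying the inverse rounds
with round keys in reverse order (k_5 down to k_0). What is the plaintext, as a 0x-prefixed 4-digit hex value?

0x7D37

s_0 = ciphertext = 0x380A
s_1 = InvRound(s_0, k_5) = 0x91E2
s_2 = InvRound(s_1, k_4) = 0x27D5
s_3 = InvRound(s_2, k_3) = 0xF44B
s_4 = InvRound(s_3, k_2) = 0x82D5
s_5 = InvRound(s_4, k_1) = 0x5A6E
s_6 = InvRound(s_5, k_0) = 0x7D37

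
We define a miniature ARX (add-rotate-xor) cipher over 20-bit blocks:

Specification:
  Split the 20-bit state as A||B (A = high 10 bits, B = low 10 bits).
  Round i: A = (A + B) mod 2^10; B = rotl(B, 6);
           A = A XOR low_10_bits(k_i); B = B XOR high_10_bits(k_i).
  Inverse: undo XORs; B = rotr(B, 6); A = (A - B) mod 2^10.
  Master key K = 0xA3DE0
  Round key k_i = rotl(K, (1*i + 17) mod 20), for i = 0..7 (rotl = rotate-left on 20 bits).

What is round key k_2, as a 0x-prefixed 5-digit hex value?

0x51EF0

K = 0xA3DE0
k_0 = rotl(K, (1*0+17) mod 20) = rotl(K, 17) = 0x147BC
k_1 = rotl(K, (1*1+17) mod 20) = rotl(K, 18) = 0x28F78
k_2 = rotl(K, (1*2+17) mod 20) = rotl(K, 19) = 0x51EF0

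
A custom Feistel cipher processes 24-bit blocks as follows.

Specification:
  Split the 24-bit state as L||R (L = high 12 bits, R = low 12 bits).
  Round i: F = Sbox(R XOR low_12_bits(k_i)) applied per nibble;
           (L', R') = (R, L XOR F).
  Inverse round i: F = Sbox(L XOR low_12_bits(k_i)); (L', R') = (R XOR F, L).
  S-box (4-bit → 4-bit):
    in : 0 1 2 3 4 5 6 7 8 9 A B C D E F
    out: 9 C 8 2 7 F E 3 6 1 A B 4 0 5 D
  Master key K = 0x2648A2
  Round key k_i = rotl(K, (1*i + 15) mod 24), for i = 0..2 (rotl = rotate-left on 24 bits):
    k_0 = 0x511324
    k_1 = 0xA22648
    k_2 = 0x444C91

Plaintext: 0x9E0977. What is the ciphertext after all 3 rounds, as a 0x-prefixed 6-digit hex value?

0x68D9D6

s_0 = plaintext = 0x9E0977
s_1 = Round(s_0, k_0) = 0x977312
s_2 = Round(s_1, k_1) = 0x31268D
s_3 = Round(s_2, k_2) = 0x68D9D6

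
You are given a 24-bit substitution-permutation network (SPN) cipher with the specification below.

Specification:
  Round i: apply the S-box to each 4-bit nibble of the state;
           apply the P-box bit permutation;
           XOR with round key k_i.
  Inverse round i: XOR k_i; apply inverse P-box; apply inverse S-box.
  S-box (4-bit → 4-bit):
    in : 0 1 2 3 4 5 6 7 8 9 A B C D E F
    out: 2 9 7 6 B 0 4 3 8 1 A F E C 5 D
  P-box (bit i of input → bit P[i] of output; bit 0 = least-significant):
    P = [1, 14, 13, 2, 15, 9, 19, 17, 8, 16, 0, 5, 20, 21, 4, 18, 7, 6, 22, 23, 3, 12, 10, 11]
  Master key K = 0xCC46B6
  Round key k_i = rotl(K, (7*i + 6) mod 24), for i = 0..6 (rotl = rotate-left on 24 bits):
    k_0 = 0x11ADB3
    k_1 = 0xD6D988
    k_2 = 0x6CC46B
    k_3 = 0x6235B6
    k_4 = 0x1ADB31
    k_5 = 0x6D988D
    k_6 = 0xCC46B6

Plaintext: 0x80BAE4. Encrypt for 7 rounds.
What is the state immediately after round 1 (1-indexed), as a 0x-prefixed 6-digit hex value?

s_0 = plaintext = 0x80BAE4
s_1 = Round(s_0, k_0) = 0x2C65C5
s_2 = Round(s_1, k_1) = 0x1CCFD0
s_3 = Round(s_2, k_2) = 0x828D12
s_4 = Round(s_3, k_3) = 0x24DD55
s_5 = Round(s_4, k_4) = 0x9ECFC8
s_6 = Round(s_5, k_5) = 0x039B30
s_7 = Round(s_6, k_6) = 0x9515D7

0x2C65C5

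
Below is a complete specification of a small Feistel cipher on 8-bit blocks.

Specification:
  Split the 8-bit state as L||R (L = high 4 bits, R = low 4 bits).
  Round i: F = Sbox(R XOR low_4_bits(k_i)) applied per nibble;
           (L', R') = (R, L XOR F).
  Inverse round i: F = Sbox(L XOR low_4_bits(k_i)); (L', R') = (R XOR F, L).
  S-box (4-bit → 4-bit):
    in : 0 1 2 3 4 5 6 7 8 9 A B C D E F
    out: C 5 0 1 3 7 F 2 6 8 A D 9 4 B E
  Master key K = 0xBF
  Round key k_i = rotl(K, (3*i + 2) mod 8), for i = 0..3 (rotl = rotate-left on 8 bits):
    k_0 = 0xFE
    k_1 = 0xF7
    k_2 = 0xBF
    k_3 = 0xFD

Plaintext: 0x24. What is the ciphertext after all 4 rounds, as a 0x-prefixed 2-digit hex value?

0xFA

s_0 = plaintext = 0x24
s_1 = Round(s_0, k_0) = 0x48
s_2 = Round(s_1, k_1) = 0x8A
s_3 = Round(s_2, k_2) = 0xAF
s_4 = Round(s_3, k_3) = 0xFA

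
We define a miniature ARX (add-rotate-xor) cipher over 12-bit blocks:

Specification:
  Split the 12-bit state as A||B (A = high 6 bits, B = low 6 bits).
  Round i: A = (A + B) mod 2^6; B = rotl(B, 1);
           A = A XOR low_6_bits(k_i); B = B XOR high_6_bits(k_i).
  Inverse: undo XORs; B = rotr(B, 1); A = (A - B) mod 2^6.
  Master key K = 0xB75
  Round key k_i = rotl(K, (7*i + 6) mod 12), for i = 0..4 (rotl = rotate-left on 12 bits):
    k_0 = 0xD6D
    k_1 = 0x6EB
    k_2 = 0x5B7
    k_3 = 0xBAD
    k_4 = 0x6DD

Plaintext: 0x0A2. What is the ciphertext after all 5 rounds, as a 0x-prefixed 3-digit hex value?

s_0 = plaintext = 0x0A2
s_1 = Round(s_0, k_0) = 0x270
s_2 = Round(s_1, k_1) = 0x4BA
s_3 = Round(s_2, k_2) = 0xEE3
s_4 = Round(s_3, k_3) = 0xCE9
s_5 = Round(s_4, k_4) = 0x048

0x048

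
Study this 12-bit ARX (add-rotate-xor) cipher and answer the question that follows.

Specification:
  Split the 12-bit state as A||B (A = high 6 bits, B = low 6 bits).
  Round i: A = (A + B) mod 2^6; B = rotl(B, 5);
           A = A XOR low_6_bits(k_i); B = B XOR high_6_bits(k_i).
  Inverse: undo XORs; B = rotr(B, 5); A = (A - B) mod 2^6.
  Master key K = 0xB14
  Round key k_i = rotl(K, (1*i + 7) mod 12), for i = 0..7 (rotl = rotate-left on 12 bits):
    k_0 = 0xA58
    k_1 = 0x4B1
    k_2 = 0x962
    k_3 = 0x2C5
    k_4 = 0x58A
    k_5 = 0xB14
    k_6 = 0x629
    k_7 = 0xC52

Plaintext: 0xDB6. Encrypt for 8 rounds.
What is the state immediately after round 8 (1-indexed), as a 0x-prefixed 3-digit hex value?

s_0 = plaintext = 0xDB6
s_1 = Round(s_0, k_0) = 0xD32
s_2 = Round(s_1, k_1) = 0x5CB
s_3 = Round(s_2, k_2) = 0x000
s_4 = Round(s_3, k_3) = 0x14B
s_5 = Round(s_4, k_4) = 0x6B3
s_6 = Round(s_5, k_5) = 0x655
s_7 = Round(s_6, k_6) = 0x1F2
s_8 = Round(s_7, k_7) = 0xAE8

0xAE8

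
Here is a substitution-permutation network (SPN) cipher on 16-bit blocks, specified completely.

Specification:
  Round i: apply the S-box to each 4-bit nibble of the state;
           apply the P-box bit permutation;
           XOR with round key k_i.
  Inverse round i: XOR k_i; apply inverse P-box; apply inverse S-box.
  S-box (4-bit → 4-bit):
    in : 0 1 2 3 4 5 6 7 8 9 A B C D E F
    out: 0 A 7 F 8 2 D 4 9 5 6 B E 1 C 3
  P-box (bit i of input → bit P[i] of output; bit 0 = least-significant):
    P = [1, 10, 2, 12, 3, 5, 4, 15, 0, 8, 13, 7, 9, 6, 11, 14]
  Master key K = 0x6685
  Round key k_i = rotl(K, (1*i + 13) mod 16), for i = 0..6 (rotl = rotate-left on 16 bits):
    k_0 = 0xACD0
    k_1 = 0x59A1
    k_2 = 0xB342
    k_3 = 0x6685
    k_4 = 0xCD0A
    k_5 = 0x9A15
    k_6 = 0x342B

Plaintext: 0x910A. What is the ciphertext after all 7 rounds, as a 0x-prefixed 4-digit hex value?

0x300B

s_0 = plaintext = 0x910A
s_1 = Round(s_0, k_0) = 0xA354
s_2 = Round(s_1, k_1) = 0x6040
s_3 = Round(s_2, k_2) = 0x7942
s_4 = Round(s_3, k_3) = 0xCA82
s_5 = Round(s_4, k_4) = 0x2044
s_6 = Round(s_5, k_5) = 0x0055
s_7 = Round(s_6, k_6) = 0x300B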